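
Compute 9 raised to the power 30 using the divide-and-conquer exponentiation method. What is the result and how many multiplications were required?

Computing 9^30 by squaring (build up from 9^1; each line after the first costs one multiplication):

9^1 = 9
9^2 = (9^1)^2 = 9^2 = 81
9^3 = 9 * 9^2 = 9 * 81 = 729
9^6 = (9^3)^2 = 729^2 = 531441
9^7 = 9 * 9^6 = 9 * 531441 = 4782969
9^14 = (9^7)^2 = 4782969^2 = 22876792454961
9^15 = 9 * 9^14 = 9 * 22876792454961 = 205891132094649
9^30 = (9^15)^2 = 205891132094649^2 = 42391158275216203514294433201

Result: 42391158275216203514294433201
Multiplications needed: 7 (7 lines after 9^1)

9^30 = 42391158275216203514294433201. Using exponentiation by squaring, this requires 7 multiplications. The key idea: if the exponent is even, square the half-power; if odd, multiply by the base once.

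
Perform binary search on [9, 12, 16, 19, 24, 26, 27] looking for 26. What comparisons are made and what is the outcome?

Binary search for 26 in [9, 12, 16, 19, 24, 26, 27]:

lo=0, hi=6, mid=3, arr[mid]=19 -> 19 < 26, search right half
lo=4, hi=6, mid=5, arr[mid]=26 -> Found target at index 5!

Binary search finds 26 at index 5 after 2 comparisons. The search repeatedly halves the search space by comparing with the middle element.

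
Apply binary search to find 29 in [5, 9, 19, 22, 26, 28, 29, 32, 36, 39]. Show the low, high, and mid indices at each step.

Binary search for 29 in [5, 9, 19, 22, 26, 28, 29, 32, 36, 39]:

lo=0, hi=9, mid=4, arr[mid]=26 -> 26 < 29, search right half
lo=5, hi=9, mid=7, arr[mid]=32 -> 32 > 29, search left half
lo=5, hi=6, mid=5, arr[mid]=28 -> 28 < 29, search right half
lo=6, hi=6, mid=6, arr[mid]=29 -> Found target at index 6!

Binary search finds 29 at index 6 after 4 comparisons. The search repeatedly halves the search space by comparing with the middle element.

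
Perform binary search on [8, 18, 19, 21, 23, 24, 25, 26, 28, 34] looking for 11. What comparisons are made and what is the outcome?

Binary search for 11 in [8, 18, 19, 21, 23, 24, 25, 26, 28, 34]:

lo=0, hi=9, mid=4, arr[mid]=23 -> 23 > 11, search left half
lo=0, hi=3, mid=1, arr[mid]=18 -> 18 > 11, search left half
lo=0, hi=0, mid=0, arr[mid]=8 -> 8 < 11, search right half
lo=1 > hi=0, target 11 not found

Binary search determines that 11 is not in the array after 3 comparisons. The search space was exhausted without finding the target.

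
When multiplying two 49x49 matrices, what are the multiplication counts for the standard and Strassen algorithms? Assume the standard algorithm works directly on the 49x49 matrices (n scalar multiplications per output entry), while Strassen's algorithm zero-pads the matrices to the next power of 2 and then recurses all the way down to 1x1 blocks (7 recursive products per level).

Matrix multiplication for 49x49 matrices:

Strassen's algorithm requires power-of-2 dimensions. Pad 49x49 to 64x64 (next power of 2).

Standard algorithm: 49^3 = 117649 multiplications
Strassen's algorithm: 7^(log2(64)) = 7^6 = 117649 multiplications
Savings: 117649 - 117649 = 0 multiplications

Standard: 117649 multiplications (49^3). Strassen: 117649 multiplications (7^6, after padding to 64x64). Strassen reduces 8 recursive multiplications to 7 at each level.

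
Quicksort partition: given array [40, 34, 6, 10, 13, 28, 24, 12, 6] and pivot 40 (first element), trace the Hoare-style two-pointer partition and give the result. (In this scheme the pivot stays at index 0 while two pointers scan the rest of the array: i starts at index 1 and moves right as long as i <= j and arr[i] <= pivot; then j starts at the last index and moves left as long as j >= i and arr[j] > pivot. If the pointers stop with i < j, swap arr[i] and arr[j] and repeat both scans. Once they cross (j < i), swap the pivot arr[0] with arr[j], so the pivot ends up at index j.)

Hoare-style two-pointer partition with pivot = 40:

Initial array: [40, 34, 6, 10, 13, 28, 24, 12, 6]

Pointers start at i = 1, j = 8.
i ends at 9, j ends at 8: the pointers have crossed (j < i), so scanning stops.

Swap pivot arr[0] with arr[8] to place pivot at position 8: [6, 34, 6, 10, 13, 28, 24, 12, 40]
Pivot position: 8

After partitioning with pivot 40, the array becomes [6, 34, 6, 10, 13, 28, 24, 12, 40]. The pivot is placed at index 8. All elements to the left of the pivot are <= 40, and all elements to the right are > 40.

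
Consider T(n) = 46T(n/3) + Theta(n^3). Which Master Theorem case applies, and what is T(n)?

Master Theorem for T(n) = 46T(n/3) + O(n^3):

a = 46, b = 3, c = 3
log_b(a) = log_3(46) = 3.4850

Case 1: c = 3 < log_3(46) = 3.4850
T(n) = O(n^(log_3 46))

For T(n) = 46T(n/3) + O(n^3): log_3(46) = 3.4850. This is Case 1 of the Master Theorem (c < log_b(a), work dominated by leaves), giving O(n^(log_3 46)).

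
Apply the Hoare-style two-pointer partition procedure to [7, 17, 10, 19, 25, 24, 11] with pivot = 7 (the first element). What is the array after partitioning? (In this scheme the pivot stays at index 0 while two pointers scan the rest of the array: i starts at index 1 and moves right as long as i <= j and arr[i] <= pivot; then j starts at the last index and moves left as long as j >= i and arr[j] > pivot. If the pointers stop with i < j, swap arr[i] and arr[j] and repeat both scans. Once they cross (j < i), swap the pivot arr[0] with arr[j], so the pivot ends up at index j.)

Hoare-style two-pointer partition with pivot = 7:

Initial array: [7, 17, 10, 19, 25, 24, 11]

Pointers start at i = 1, j = 6.
i ends at 1, j ends at 0: the pointers have crossed (j < i), so scanning stops.

j = 0, so swapping arr[0] with arr[j] leaves the pivot at position 0: [7, 17, 10, 19, 25, 24, 11]
Pivot position: 0

After partitioning with pivot 7, the array becomes [7, 17, 10, 19, 25, 24, 11]. The pivot is placed at index 0. All elements to the left of the pivot are <= 7, and all elements to the right are > 7.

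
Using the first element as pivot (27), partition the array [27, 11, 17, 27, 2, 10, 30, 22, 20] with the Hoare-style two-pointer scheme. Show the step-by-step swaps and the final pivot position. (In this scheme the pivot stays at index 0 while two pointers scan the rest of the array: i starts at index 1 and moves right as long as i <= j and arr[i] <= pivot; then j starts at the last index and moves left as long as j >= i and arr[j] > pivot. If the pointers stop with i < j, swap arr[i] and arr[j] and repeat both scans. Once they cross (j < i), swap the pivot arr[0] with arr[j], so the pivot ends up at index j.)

Hoare-style two-pointer partition with pivot = 27:

Initial array: [27, 11, 17, 27, 2, 10, 30, 22, 20]

Pointers start at i = 1, j = 8.
i stops at index 6 (arr[6]=30 > 27), j stops at index 8 (arr[8]=20 <= 27): swap arr[6] and arr[8], array becomes [27, 11, 17, 27, 2, 10, 20, 22, 30]
i ends at 8, j ends at 7: the pointers have crossed (j < i), so scanning stops.

Swap pivot arr[0] with arr[7] to place pivot at position 7: [22, 11, 17, 27, 2, 10, 20, 27, 30]
Pivot position: 7

After partitioning with pivot 27, the array becomes [22, 11, 17, 27, 2, 10, 20, 27, 30]. The pivot is placed at index 7. All elements to the left of the pivot are <= 27, and all elements to the right are > 27.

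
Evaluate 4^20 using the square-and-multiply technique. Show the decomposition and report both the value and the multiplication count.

Computing 4^20 by squaring (build up from 4^1; each line after the first costs one multiplication):

4^1 = 4
4^2 = (4^1)^2 = 4^2 = 16
4^4 = (4^2)^2 = 16^2 = 256
4^5 = 4 * 4^4 = 4 * 256 = 1024
4^10 = (4^5)^2 = 1024^2 = 1048576
4^20 = (4^10)^2 = 1048576^2 = 1099511627776

Result: 1099511627776
Multiplications needed: 5 (5 lines after 4^1)

4^20 = 1099511627776. Using exponentiation by squaring, this requires 5 multiplications. The key idea: if the exponent is even, square the half-power; if odd, multiply by the base once.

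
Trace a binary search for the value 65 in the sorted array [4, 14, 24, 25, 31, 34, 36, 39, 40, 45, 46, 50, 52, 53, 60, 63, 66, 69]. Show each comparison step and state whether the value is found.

Binary search for 65 in [4, 14, 24, 25, 31, 34, 36, 39, 40, 45, 46, 50, 52, 53, 60, 63, 66, 69]:

lo=0, hi=17, mid=8, arr[mid]=40 -> 40 < 65, search right half
lo=9, hi=17, mid=13, arr[mid]=53 -> 53 < 65, search right half
lo=14, hi=17, mid=15, arr[mid]=63 -> 63 < 65, search right half
lo=16, hi=17, mid=16, arr[mid]=66 -> 66 > 65, search left half
lo=16 > hi=15, target 65 not found

Binary search determines that 65 is not in the array after 4 comparisons. The search space was exhausted without finding the target.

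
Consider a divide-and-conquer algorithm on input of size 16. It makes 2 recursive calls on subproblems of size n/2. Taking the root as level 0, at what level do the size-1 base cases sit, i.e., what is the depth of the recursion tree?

For divide and conquer with division factor 2:

Problem sizes at each level:
Level 0: 16
Level 1: 8
Level 2: 4
Level 3: 2
Level 4: 1

The root is level 0 and the size-1 base case is level 4 (the tree spans levels 0 through 4, i.e. 5 levels counting the root), so the depth is the number of divisions: log_2(16) = 4

The recursion tree depth is log_2(16) = 4. At each level, the problem size is divided by 2, so it takes 4 divisions to reduce to a base case of size 1. The algorithm makes 2 recursive calls at each level.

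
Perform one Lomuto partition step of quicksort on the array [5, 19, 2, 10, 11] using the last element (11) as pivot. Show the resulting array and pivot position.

Lomuto partition with pivot = 11:

Initial array: [5, 19, 2, 10, 11]

arr[0]=5 <= 11: swap with position 0, array becomes [5, 19, 2, 10, 11]
arr[1]=19 > 11: no swap
arr[2]=2 <= 11: swap with position 1, array becomes [5, 2, 19, 10, 11]
arr[3]=10 <= 11: swap with position 2, array becomes [5, 2, 10, 19, 11]

Place pivot at position 3: [5, 2, 10, 11, 19]
Pivot position: 3

After partitioning with pivot 11, the array becomes [5, 2, 10, 11, 19]. The pivot is placed at index 3. All elements to the left of the pivot are <= 11, and all elements to the right are > 11.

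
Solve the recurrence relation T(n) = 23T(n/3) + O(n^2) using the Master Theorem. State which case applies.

Master Theorem for T(n) = 23T(n/3) + O(n^2):

a = 23, b = 3, c = 2
log_b(a) = log_3(23) = 2.8540

Case 1: c = 2 < log_3(23) = 2.8540
T(n) = O(n^(log_3 23))

For T(n) = 23T(n/3) + O(n^2): log_3(23) = 2.8540. This is Case 1 of the Master Theorem (c < log_b(a), work dominated by leaves), giving O(n^(log_3 23)).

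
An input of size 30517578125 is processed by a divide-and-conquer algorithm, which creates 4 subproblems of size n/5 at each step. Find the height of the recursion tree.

For divide and conquer with division factor 5:

Problem sizes at each level:
Level 0: 30517578125
Level 1: 6103515625
Level 2: 1220703125
Level 3: 244140625
Level 4: 48828125
Level 5: 9765625
Level 6: 1953125
Level 7: 390625
Level 8: 78125
Level 9: 15625
Level 10: 3125
Level 11: 625
Level 12: 125
Level 13: 25
Level 14: 5
Level 15: 1

The root is level 0 and the size-1 base case is level 15 (the tree spans levels 0 through 15, i.e. 16 levels counting the root), so the depth is the number of divisions: log_5(30517578125) = 15

The recursion tree depth is log_5(30517578125) = 15. At each level, the problem size is divided by 5, so it takes 15 divisions to reduce to a base case of size 1. The algorithm makes 4 recursive calls at each level.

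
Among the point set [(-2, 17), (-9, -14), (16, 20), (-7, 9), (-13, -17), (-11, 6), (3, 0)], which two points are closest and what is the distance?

Computing all pairwise distances among 7 points:

d((-2, 17), (-9, -14)) = 31.7805
d((-2, 17), (16, 20)) = 18.2483
d((-2, 17), (-7, 9)) = 9.434
d((-2, 17), (-13, -17)) = 35.7351
d((-2, 17), (-11, 6)) = 14.2127
d((-2, 17), (3, 0)) = 17.72
d((-9, -14), (16, 20)) = 42.2019
d((-9, -14), (-7, 9)) = 23.0868
d((-9, -14), (-13, -17)) = 5.0 <-- minimum
d((-9, -14), (-11, 6)) = 20.0998
d((-9, -14), (3, 0)) = 18.4391
d((16, 20), (-7, 9)) = 25.4951
d((16, 20), (-13, -17)) = 47.0106
d((16, 20), (-11, 6)) = 30.4138
d((16, 20), (3, 0)) = 23.8537
d((-7, 9), (-13, -17)) = 26.6833
d((-7, 9), (-11, 6)) = 5.0 <-- minimum
d((-7, 9), (3, 0)) = 13.4536
d((-13, -17), (-11, 6)) = 23.0868
d((-13, -17), (3, 0)) = 23.3452
d((-11, 6), (3, 0)) = 15.2315

Minimum distance: 5.0 (tie among 2 pairs: (-9, -14) and (-13, -17); (-7, 9) and (-11, 6))

The minimum Euclidean distance is 5.0. There is a tie: 2 pairs achieve this minimum — (-9, -14) and (-13, -17); (-7, 9) and (-11, 6). Any of these is a valid closest pair. For 7 points, brute-force pairwise comparison is shown above. For large n, the divide-and-conquer algorithm (sort by x, recurse on halves, check the dividing strip) achieves O(n log n).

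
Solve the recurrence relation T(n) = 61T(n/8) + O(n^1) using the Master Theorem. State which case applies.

Master Theorem for T(n) = 61T(n/8) + O(n^1):

a = 61, b = 8, c = 1
log_b(a) = log_8(61) = 1.9769

Case 1: c = 1 < log_8(61) = 1.9769
T(n) = O(n^(log_8 61))

For T(n) = 61T(n/8) + O(n^1): log_8(61) = 1.9769. This is Case 1 of the Master Theorem (c < log_b(a), work dominated by leaves), giving O(n^(log_8 61)).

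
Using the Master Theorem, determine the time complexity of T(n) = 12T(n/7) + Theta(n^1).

Master Theorem for T(n) = 12T(n/7) + O(n^1):

a = 12, b = 7, c = 1
log_b(a) = log_7(12) = 1.2770

Case 1: c = 1 < log_7(12) = 1.2770
T(n) = O(n^(log_7 12))

For T(n) = 12T(n/7) + O(n^1): log_7(12) = 1.2770. This is Case 1 of the Master Theorem (c < log_b(a), work dominated by leaves), giving O(n^(log_7 12)).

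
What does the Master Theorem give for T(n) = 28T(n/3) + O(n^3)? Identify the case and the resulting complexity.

Master Theorem for T(n) = 28T(n/3) + O(n^3):

a = 28, b = 3, c = 3
log_b(a) = log_3(28) = 3.0331

Case 1: c = 3 < log_3(28) = 3.0331
T(n) = O(n^(log_3 28))

For T(n) = 28T(n/3) + O(n^3): log_3(28) = 3.0331. This is Case 1 of the Master Theorem (c < log_b(a), work dominated by leaves), giving O(n^(log_3 28)).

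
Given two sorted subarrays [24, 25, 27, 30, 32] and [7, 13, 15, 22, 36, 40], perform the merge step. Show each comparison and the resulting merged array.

Merging process:

Compare 24 vs 7: take 7 from right. Merged: [7]
Compare 24 vs 13: take 13 from right. Merged: [7, 13]
Compare 24 vs 15: take 15 from right. Merged: [7, 13, 15]
Compare 24 vs 22: take 22 from right. Merged: [7, 13, 15, 22]
Compare 24 vs 36: take 24 from left. Merged: [7, 13, 15, 22, 24]
Compare 25 vs 36: take 25 from left. Merged: [7, 13, 15, 22, 24, 25]
Compare 27 vs 36: take 27 from left. Merged: [7, 13, 15, 22, 24, 25, 27]
Compare 30 vs 36: take 30 from left. Merged: [7, 13, 15, 22, 24, 25, 27, 30]
Compare 32 vs 36: take 32 from left. Merged: [7, 13, 15, 22, 24, 25, 27, 30, 32]
Append remaining from right: [36, 40]. Merged: [7, 13, 15, 22, 24, 25, 27, 30, 32, 36, 40]

Final merged array: [7, 13, 15, 22, 24, 25, 27, 30, 32, 36, 40]
Total comparisons: 9

The merged array is [7, 13, 15, 22, 24, 25, 27, 30, 32, 36, 40], requiring 9 comparisons. The merge step runs in O(n) time where n is the total number of elements.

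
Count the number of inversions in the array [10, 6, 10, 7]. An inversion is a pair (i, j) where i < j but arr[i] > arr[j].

Finding inversions in [10, 6, 10, 7]:

(0, 1): arr[0]=10 > arr[1]=6
(0, 3): arr[0]=10 > arr[3]=7
(2, 3): arr[2]=10 > arr[3]=7

Total inversions: 3

The array has 3 inversion(s): (0,1), (0,3), (2,3). Each pair (i,j) satisfies i < j and arr[i] > arr[j].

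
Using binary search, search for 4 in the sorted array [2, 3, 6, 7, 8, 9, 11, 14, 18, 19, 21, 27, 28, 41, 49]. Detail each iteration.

Binary search for 4 in [2, 3, 6, 7, 8, 9, 11, 14, 18, 19, 21, 27, 28, 41, 49]:

lo=0, hi=14, mid=7, arr[mid]=14 -> 14 > 4, search left half
lo=0, hi=6, mid=3, arr[mid]=7 -> 7 > 4, search left half
lo=0, hi=2, mid=1, arr[mid]=3 -> 3 < 4, search right half
lo=2, hi=2, mid=2, arr[mid]=6 -> 6 > 4, search left half
lo=2 > hi=1, target 4 not found

Binary search determines that 4 is not in the array after 4 comparisons. The search space was exhausted without finding the target.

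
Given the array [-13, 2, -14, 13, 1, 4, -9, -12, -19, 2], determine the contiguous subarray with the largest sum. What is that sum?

Using Kadane's algorithm on [-13, 2, -14, 13, 1, 4, -9, -12, -19, 2]:

Scanning through the array:
Position 1 (value 2): max_ending_here = 2, max_so_far = 2
Position 2 (value -14): max_ending_here = -12, max_so_far = 2
Position 3 (value 13): max_ending_here = 13, max_so_far = 13
Position 4 (value 1): max_ending_here = 14, max_so_far = 14
Position 5 (value 4): max_ending_here = 18, max_so_far = 18
Position 6 (value -9): max_ending_here = 9, max_so_far = 18
Position 7 (value -12): max_ending_here = -3, max_so_far = 18
Position 8 (value -19): max_ending_here = -19, max_so_far = 18
Position 9 (value 2): max_ending_here = 2, max_so_far = 18

Maximum subarray: [13, 1, 4]
Maximum sum: 18

The maximum subarray is [13, 1, 4] with sum 18. This subarray runs from index 3 to index 5.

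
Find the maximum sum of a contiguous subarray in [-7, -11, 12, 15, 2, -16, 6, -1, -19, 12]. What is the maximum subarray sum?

Using Kadane's algorithm on [-7, -11, 12, 15, 2, -16, 6, -1, -19, 12]:

Scanning through the array:
Position 1 (value -11): max_ending_here = -11, max_so_far = -7
Position 2 (value 12): max_ending_here = 12, max_so_far = 12
Position 3 (value 15): max_ending_here = 27, max_so_far = 27
Position 4 (value 2): max_ending_here = 29, max_so_far = 29
Position 5 (value -16): max_ending_here = 13, max_so_far = 29
Position 6 (value 6): max_ending_here = 19, max_so_far = 29
Position 7 (value -1): max_ending_here = 18, max_so_far = 29
Position 8 (value -19): max_ending_here = -1, max_so_far = 29
Position 9 (value 12): max_ending_here = 12, max_so_far = 29

Maximum subarray: [12, 15, 2]
Maximum sum: 29

The maximum subarray is [12, 15, 2] with sum 29. This subarray runs from index 2 to index 4.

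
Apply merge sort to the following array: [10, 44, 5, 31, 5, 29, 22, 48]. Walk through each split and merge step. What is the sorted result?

Merge sort trace:

Split: [10, 44, 5, 31, 5, 29, 22, 48] -> [10, 44, 5, 31] and [5, 29, 22, 48]
  Split: [10, 44, 5, 31] -> [10, 44] and [5, 31]
    Split: [10, 44] -> [10] and [44]
    Merge: [10] + [44] -> [10, 44]
    Split: [5, 31] -> [5] and [31]
    Merge: [5] + [31] -> [5, 31]
  Merge: [10, 44] + [5, 31] -> [5, 10, 31, 44]
  Split: [5, 29, 22, 48] -> [5, 29] and [22, 48]
    Split: [5, 29] -> [5] and [29]
    Merge: [5] + [29] -> [5, 29]
    Split: [22, 48] -> [22] and [48]
    Merge: [22] + [48] -> [22, 48]
  Merge: [5, 29] + [22, 48] -> [5, 22, 29, 48]
Merge: [5, 10, 31, 44] + [5, 22, 29, 48] -> [5, 5, 10, 22, 29, 31, 44, 48]

Final sorted array: [5, 5, 10, 22, 29, 31, 44, 48]

The merge sort proceeds by recursively splitting the array and merging sorted halves.
After all merges, the sorted array is [5, 5, 10, 22, 29, 31, 44, 48].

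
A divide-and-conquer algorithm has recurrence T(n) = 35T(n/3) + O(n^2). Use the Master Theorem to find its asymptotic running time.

Master Theorem for T(n) = 35T(n/3) + O(n^2):

a = 35, b = 3, c = 2
log_b(a) = log_3(35) = 3.2362

Case 1: c = 2 < log_3(35) = 3.2362
T(n) = O(n^(log_3 35))

For T(n) = 35T(n/3) + O(n^2): log_3(35) = 3.2362. This is Case 1 of the Master Theorem (c < log_b(a), work dominated by leaves), giving O(n^(log_3 35)).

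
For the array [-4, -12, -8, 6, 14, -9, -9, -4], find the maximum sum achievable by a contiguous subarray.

Using Kadane's algorithm on [-4, -12, -8, 6, 14, -9, -9, -4]:

Scanning through the array:
Position 1 (value -12): max_ending_here = -12, max_so_far = -4
Position 2 (value -8): max_ending_here = -8, max_so_far = -4
Position 3 (value 6): max_ending_here = 6, max_so_far = 6
Position 4 (value 14): max_ending_here = 20, max_so_far = 20
Position 5 (value -9): max_ending_here = 11, max_so_far = 20
Position 6 (value -9): max_ending_here = 2, max_so_far = 20
Position 7 (value -4): max_ending_here = -2, max_so_far = 20

Maximum subarray: [6, 14]
Maximum sum: 20

The maximum subarray is [6, 14] with sum 20. This subarray runs from index 3 to index 4.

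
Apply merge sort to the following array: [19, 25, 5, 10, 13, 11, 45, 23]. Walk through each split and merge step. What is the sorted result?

Merge sort trace:

Split: [19, 25, 5, 10, 13, 11, 45, 23] -> [19, 25, 5, 10] and [13, 11, 45, 23]
  Split: [19, 25, 5, 10] -> [19, 25] and [5, 10]
    Split: [19, 25] -> [19] and [25]
    Merge: [19] + [25] -> [19, 25]
    Split: [5, 10] -> [5] and [10]
    Merge: [5] + [10] -> [5, 10]
  Merge: [19, 25] + [5, 10] -> [5, 10, 19, 25]
  Split: [13, 11, 45, 23] -> [13, 11] and [45, 23]
    Split: [13, 11] -> [13] and [11]
    Merge: [13] + [11] -> [11, 13]
    Split: [45, 23] -> [45] and [23]
    Merge: [45] + [23] -> [23, 45]
  Merge: [11, 13] + [23, 45] -> [11, 13, 23, 45]
Merge: [5, 10, 19, 25] + [11, 13, 23, 45] -> [5, 10, 11, 13, 19, 23, 25, 45]

Final sorted array: [5, 10, 11, 13, 19, 23, 25, 45]

The merge sort proceeds by recursively splitting the array and merging sorted halves.
After all merges, the sorted array is [5, 10, 11, 13, 19, 23, 25, 45].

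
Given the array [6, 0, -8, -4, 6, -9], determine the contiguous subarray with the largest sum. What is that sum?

Using Kadane's algorithm on [6, 0, -8, -4, 6, -9]:

Scanning through the array:
Position 1 (value 0): max_ending_here = 6, max_so_far = 6
Position 2 (value -8): max_ending_here = -2, max_so_far = 6
Position 3 (value -4): max_ending_here = -4, max_so_far = 6
Position 4 (value 6): max_ending_here = 6, max_so_far = 6
Position 5 (value -9): max_ending_here = -3, max_so_far = 6

Maximum subarray: [6]
Maximum sum: 6

The maximum subarray is [6] with sum 6. This subarray runs from index 0 to index 0.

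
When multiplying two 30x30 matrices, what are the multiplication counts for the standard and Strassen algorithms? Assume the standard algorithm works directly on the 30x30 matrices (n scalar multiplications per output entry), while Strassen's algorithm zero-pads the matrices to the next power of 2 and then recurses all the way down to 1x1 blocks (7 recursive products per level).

Matrix multiplication for 30x30 matrices:

Strassen's algorithm requires power-of-2 dimensions. Pad 30x30 to 32x32 (next power of 2).

Standard algorithm: 30^3 = 27000 multiplications
Strassen's algorithm: 7^(log2(32)) = 7^5 = 16807 multiplications
Savings: 27000 - 16807 = 10193 multiplications

Standard: 27000 multiplications (30^3). Strassen: 16807 multiplications (7^5, after padding to 32x32). Strassen reduces 8 recursive multiplications to 7 at each level.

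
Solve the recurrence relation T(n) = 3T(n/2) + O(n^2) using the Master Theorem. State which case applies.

Master Theorem for T(n) = 3T(n/2) + O(n^2):

a = 3, b = 2, c = 2
log_b(a) = log_2(3) = 1.5850

Case 3: c = 2 > log_2(3) = 1.5850
T(n) = O(n^2) = O(n^2)

For T(n) = 3T(n/2) + O(n^2): log_2(3) = 1.5850. This is Case 3 of the Master Theorem (c > log_b(a), work dominated by root), giving O(n^2).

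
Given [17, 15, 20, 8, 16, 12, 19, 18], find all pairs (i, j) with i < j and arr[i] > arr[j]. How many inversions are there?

Finding inversions in [17, 15, 20, 8, 16, 12, 19, 18]:

(0, 1): arr[0]=17 > arr[1]=15
(0, 3): arr[0]=17 > arr[3]=8
(0, 4): arr[0]=17 > arr[4]=16
(0, 5): arr[0]=17 > arr[5]=12
(1, 3): arr[1]=15 > arr[3]=8
(1, 5): arr[1]=15 > arr[5]=12
(2, 3): arr[2]=20 > arr[3]=8
(2, 4): arr[2]=20 > arr[4]=16
(2, 5): arr[2]=20 > arr[5]=12
(2, 6): arr[2]=20 > arr[6]=19
(2, 7): arr[2]=20 > arr[7]=18
(4, 5): arr[4]=16 > arr[5]=12
(6, 7): arr[6]=19 > arr[7]=18

Total inversions: 13

The array has 13 inversion(s): (0,1), (0,3), (0,4), (0,5), (1,3), (1,5), (2,3), (2,4), (2,5), (2,6), (2,7), (4,5), (6,7). Each pair (i,j) satisfies i < j and arr[i] > arr[j].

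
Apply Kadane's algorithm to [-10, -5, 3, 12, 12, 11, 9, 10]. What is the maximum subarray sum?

Using Kadane's algorithm on [-10, -5, 3, 12, 12, 11, 9, 10]:

Scanning through the array:
Position 1 (value -5): max_ending_here = -5, max_so_far = -5
Position 2 (value 3): max_ending_here = 3, max_so_far = 3
Position 3 (value 12): max_ending_here = 15, max_so_far = 15
Position 4 (value 12): max_ending_here = 27, max_so_far = 27
Position 5 (value 11): max_ending_here = 38, max_so_far = 38
Position 6 (value 9): max_ending_here = 47, max_so_far = 47
Position 7 (value 10): max_ending_here = 57, max_so_far = 57

Maximum subarray: [3, 12, 12, 11, 9, 10]
Maximum sum: 57

The maximum subarray is [3, 12, 12, 11, 9, 10] with sum 57. This subarray runs from index 2 to index 7.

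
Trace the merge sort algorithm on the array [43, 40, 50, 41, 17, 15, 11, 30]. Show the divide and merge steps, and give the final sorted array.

Merge sort trace:

Split: [43, 40, 50, 41, 17, 15, 11, 30] -> [43, 40, 50, 41] and [17, 15, 11, 30]
  Split: [43, 40, 50, 41] -> [43, 40] and [50, 41]
    Split: [43, 40] -> [43] and [40]
    Merge: [43] + [40] -> [40, 43]
    Split: [50, 41] -> [50] and [41]
    Merge: [50] + [41] -> [41, 50]
  Merge: [40, 43] + [41, 50] -> [40, 41, 43, 50]
  Split: [17, 15, 11, 30] -> [17, 15] and [11, 30]
    Split: [17, 15] -> [17] and [15]
    Merge: [17] + [15] -> [15, 17]
    Split: [11, 30] -> [11] and [30]
    Merge: [11] + [30] -> [11, 30]
  Merge: [15, 17] + [11, 30] -> [11, 15, 17, 30]
Merge: [40, 41, 43, 50] + [11, 15, 17, 30] -> [11, 15, 17, 30, 40, 41, 43, 50]

Final sorted array: [11, 15, 17, 30, 40, 41, 43, 50]

The merge sort proceeds by recursively splitting the array and merging sorted halves.
After all merges, the sorted array is [11, 15, 17, 30, 40, 41, 43, 50].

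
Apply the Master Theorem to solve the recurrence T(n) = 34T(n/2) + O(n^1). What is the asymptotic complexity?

Master Theorem for T(n) = 34T(n/2) + O(n^1):

a = 34, b = 2, c = 1
log_b(a) = log_2(34) = 5.0875

Case 1: c = 1 < log_2(34) = 5.0875
T(n) = O(n^(log_2 34))

For T(n) = 34T(n/2) + O(n^1): log_2(34) = 5.0875. This is Case 1 of the Master Theorem (c < log_b(a), work dominated by leaves), giving O(n^(log_2 34)).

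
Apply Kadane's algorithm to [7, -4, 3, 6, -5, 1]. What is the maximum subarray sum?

Using Kadane's algorithm on [7, -4, 3, 6, -5, 1]:

Scanning through the array:
Position 1 (value -4): max_ending_here = 3, max_so_far = 7
Position 2 (value 3): max_ending_here = 6, max_so_far = 7
Position 3 (value 6): max_ending_here = 12, max_so_far = 12
Position 4 (value -5): max_ending_here = 7, max_so_far = 12
Position 5 (value 1): max_ending_here = 8, max_so_far = 12

Maximum subarray: [7, -4, 3, 6]
Maximum sum: 12

The maximum subarray is [7, -4, 3, 6] with sum 12. This subarray runs from index 0 to index 3.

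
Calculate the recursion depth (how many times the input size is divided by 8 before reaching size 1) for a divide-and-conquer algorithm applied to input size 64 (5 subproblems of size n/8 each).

For divide and conquer with division factor 8:

Problem sizes at each level:
Level 0: 64
Level 1: 8
Level 2: 1

The root is level 0 and the size-1 base case is level 2 (the tree spans levels 0 through 2, i.e. 3 levels counting the root), so the depth is the number of divisions: log_8(64) = 2

The recursion tree depth is log_8(64) = 2. At each level, the problem size is divided by 8, so it takes 2 divisions to reduce to a base case of size 1. The algorithm makes 5 recursive calls at each level.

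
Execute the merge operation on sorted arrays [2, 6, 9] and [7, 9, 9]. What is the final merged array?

Merging process:

Compare 2 vs 7: take 2 from left. Merged: [2]
Compare 6 vs 7: take 6 from left. Merged: [2, 6]
Compare 9 vs 7: take 7 from right. Merged: [2, 6, 7]
Compare 9 vs 9: take 9 from left. Merged: [2, 6, 7, 9]
Append remaining from right: [9, 9]. Merged: [2, 6, 7, 9, 9, 9]

Final merged array: [2, 6, 7, 9, 9, 9]
Total comparisons: 4

The merged array is [2, 6, 7, 9, 9, 9], requiring 4 comparisons. The merge step runs in O(n) time where n is the total number of elements.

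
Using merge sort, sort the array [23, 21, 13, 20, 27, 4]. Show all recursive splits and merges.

Merge sort trace:

Split: [23, 21, 13, 20, 27, 4] -> [23, 21, 13] and [20, 27, 4]
  Split: [23, 21, 13] -> [23] and [21, 13]
    Split: [21, 13] -> [21] and [13]
    Merge: [21] + [13] -> [13, 21]
  Merge: [23] + [13, 21] -> [13, 21, 23]
  Split: [20, 27, 4] -> [20] and [27, 4]
    Split: [27, 4] -> [27] and [4]
    Merge: [27] + [4] -> [4, 27]
  Merge: [20] + [4, 27] -> [4, 20, 27]
Merge: [13, 21, 23] + [4, 20, 27] -> [4, 13, 20, 21, 23, 27]

Final sorted array: [4, 13, 20, 21, 23, 27]

The merge sort proceeds by recursively splitting the array and merging sorted halves.
After all merges, the sorted array is [4, 13, 20, 21, 23, 27].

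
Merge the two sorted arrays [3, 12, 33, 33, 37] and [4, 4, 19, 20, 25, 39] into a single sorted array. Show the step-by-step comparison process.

Merging process:

Compare 3 vs 4: take 3 from left. Merged: [3]
Compare 12 vs 4: take 4 from right. Merged: [3, 4]
Compare 12 vs 4: take 4 from right. Merged: [3, 4, 4]
Compare 12 vs 19: take 12 from left. Merged: [3, 4, 4, 12]
Compare 33 vs 19: take 19 from right. Merged: [3, 4, 4, 12, 19]
Compare 33 vs 20: take 20 from right. Merged: [3, 4, 4, 12, 19, 20]
Compare 33 vs 25: take 25 from right. Merged: [3, 4, 4, 12, 19, 20, 25]
Compare 33 vs 39: take 33 from left. Merged: [3, 4, 4, 12, 19, 20, 25, 33]
Compare 33 vs 39: take 33 from left. Merged: [3, 4, 4, 12, 19, 20, 25, 33, 33]
Compare 37 vs 39: take 37 from left. Merged: [3, 4, 4, 12, 19, 20, 25, 33, 33, 37]
Append remaining from right: [39]. Merged: [3, 4, 4, 12, 19, 20, 25, 33, 33, 37, 39]

Final merged array: [3, 4, 4, 12, 19, 20, 25, 33, 33, 37, 39]
Total comparisons: 10

The merged array is [3, 4, 4, 12, 19, 20, 25, 33, 33, 37, 39], requiring 10 comparisons. The merge step runs in O(n) time where n is the total number of elements.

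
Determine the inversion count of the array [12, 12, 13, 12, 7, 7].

Finding inversions in [12, 12, 13, 12, 7, 7]:

(0, 4): arr[0]=12 > arr[4]=7
(0, 5): arr[0]=12 > arr[5]=7
(1, 4): arr[1]=12 > arr[4]=7
(1, 5): arr[1]=12 > arr[5]=7
(2, 3): arr[2]=13 > arr[3]=12
(2, 4): arr[2]=13 > arr[4]=7
(2, 5): arr[2]=13 > arr[5]=7
(3, 4): arr[3]=12 > arr[4]=7
(3, 5): arr[3]=12 > arr[5]=7

Total inversions: 9

The array has 9 inversion(s): (0,4), (0,5), (1,4), (1,5), (2,3), (2,4), (2,5), (3,4), (3,5). Each pair (i,j) satisfies i < j and arr[i] > arr[j].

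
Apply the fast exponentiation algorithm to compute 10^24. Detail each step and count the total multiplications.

Computing 10^24 by squaring (build up from 10^1; each line after the first costs one multiplication):

10^1 = 10
10^2 = (10^1)^2 = 10^2 = 100
10^3 = 10 * 10^2 = 10 * 100 = 1000
10^6 = (10^3)^2 = 1000^2 = 1000000
10^12 = (10^6)^2 = 1000000^2 = 1000000000000
10^24 = (10^12)^2 = 1000000000000^2 = 1000000000000000000000000

Result: 1000000000000000000000000
Multiplications needed: 5 (5 lines after 10^1)

10^24 = 1000000000000000000000000. Using exponentiation by squaring, this requires 5 multiplications. The key idea: if the exponent is even, square the half-power; if odd, multiply by the base once.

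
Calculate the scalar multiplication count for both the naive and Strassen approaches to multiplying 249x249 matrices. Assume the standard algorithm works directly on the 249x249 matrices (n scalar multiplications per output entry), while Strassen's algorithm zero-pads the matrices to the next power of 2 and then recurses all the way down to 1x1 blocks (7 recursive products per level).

Matrix multiplication for 249x249 matrices:

Strassen's algorithm requires power-of-2 dimensions. Pad 249x249 to 256x256 (next power of 2).

Standard algorithm: 249^3 = 15438249 multiplications
Strassen's algorithm: 7^(log2(256)) = 7^8 = 5764801 multiplications
Savings: 15438249 - 5764801 = 9673448 multiplications

Standard: 15438249 multiplications (249^3). Strassen: 5764801 multiplications (7^8, after padding to 256x256). Strassen reduces 8 recursive multiplications to 7 at each level.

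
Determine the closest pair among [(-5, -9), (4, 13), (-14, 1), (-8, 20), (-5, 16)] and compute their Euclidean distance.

Computing all pairwise distances among 5 points:

d((-5, -9), (4, 13)) = 23.7697
d((-5, -9), (-14, 1)) = 13.4536
d((-5, -9), (-8, 20)) = 29.1548
d((-5, -9), (-5, 16)) = 25.0
d((4, 13), (-14, 1)) = 21.6333
d((4, 13), (-8, 20)) = 13.8924
d((4, 13), (-5, 16)) = 9.4868
d((-14, 1), (-8, 20)) = 19.9249
d((-14, 1), (-5, 16)) = 17.4929
d((-8, 20), (-5, 16)) = 5.0 <-- minimum

Closest pair: (-8, 20) and (-5, 16) with distance 5.0

The closest pair is (-8, 20) and (-5, 16) with Euclidean distance 5.0. For 5 points, brute-force pairwise comparison is shown above. For large n, the divide-and-conquer algorithm (sort by x, recurse on halves, check the dividing strip) achieves O(n log n).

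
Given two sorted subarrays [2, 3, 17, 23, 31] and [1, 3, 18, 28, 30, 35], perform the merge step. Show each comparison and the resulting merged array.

Merging process:

Compare 2 vs 1: take 1 from right. Merged: [1]
Compare 2 vs 3: take 2 from left. Merged: [1, 2]
Compare 3 vs 3: take 3 from left. Merged: [1, 2, 3]
Compare 17 vs 3: take 3 from right. Merged: [1, 2, 3, 3]
Compare 17 vs 18: take 17 from left. Merged: [1, 2, 3, 3, 17]
Compare 23 vs 18: take 18 from right. Merged: [1, 2, 3, 3, 17, 18]
Compare 23 vs 28: take 23 from left. Merged: [1, 2, 3, 3, 17, 18, 23]
Compare 31 vs 28: take 28 from right. Merged: [1, 2, 3, 3, 17, 18, 23, 28]
Compare 31 vs 30: take 30 from right. Merged: [1, 2, 3, 3, 17, 18, 23, 28, 30]
Compare 31 vs 35: take 31 from left. Merged: [1, 2, 3, 3, 17, 18, 23, 28, 30, 31]
Append remaining from right: [35]. Merged: [1, 2, 3, 3, 17, 18, 23, 28, 30, 31, 35]

Final merged array: [1, 2, 3, 3, 17, 18, 23, 28, 30, 31, 35]
Total comparisons: 10

The merged array is [1, 2, 3, 3, 17, 18, 23, 28, 30, 31, 35], requiring 10 comparisons. The merge step runs in O(n) time where n is the total number of elements.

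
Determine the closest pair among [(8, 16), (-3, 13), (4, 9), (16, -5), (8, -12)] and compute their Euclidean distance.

Computing all pairwise distances among 5 points:

d((8, 16), (-3, 13)) = 11.4018
d((8, 16), (4, 9)) = 8.0623 <-- minimum
d((8, 16), (16, -5)) = 22.4722
d((8, 16), (8, -12)) = 28.0
d((-3, 13), (4, 9)) = 8.0623 <-- minimum
d((-3, 13), (16, -5)) = 26.1725
d((-3, 13), (8, -12)) = 27.313
d((4, 9), (16, -5)) = 18.4391
d((4, 9), (8, -12)) = 21.3776
d((16, -5), (8, -12)) = 10.6301

Minimum distance: 8.0623 (tie among 2 pairs: (8, 16) and (4, 9); (-3, 13) and (4, 9))

The minimum Euclidean distance is 8.0623. There is a tie: 2 pairs achieve this minimum — (8, 16) and (4, 9); (-3, 13) and (4, 9). Any of these is a valid closest pair. For 5 points, brute-force pairwise comparison is shown above. For large n, the divide-and-conquer algorithm (sort by x, recurse on halves, check the dividing strip) achieves O(n log n).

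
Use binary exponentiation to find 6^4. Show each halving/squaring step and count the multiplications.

Computing 6^4 by squaring (build up from 6^1; each line after the first costs one multiplication):

6^1 = 6
6^2 = (6^1)^2 = 6^2 = 36
6^4 = (6^2)^2 = 36^2 = 1296

Result: 1296
Multiplications needed: 2 (2 lines after 6^1)

6^4 = 1296. Using exponentiation by squaring, this requires 2 multiplications. The key idea: if the exponent is even, square the half-power; if odd, multiply by the base once.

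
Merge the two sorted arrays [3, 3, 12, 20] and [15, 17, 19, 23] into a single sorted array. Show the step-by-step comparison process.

Merging process:

Compare 3 vs 15: take 3 from left. Merged: [3]
Compare 3 vs 15: take 3 from left. Merged: [3, 3]
Compare 12 vs 15: take 12 from left. Merged: [3, 3, 12]
Compare 20 vs 15: take 15 from right. Merged: [3, 3, 12, 15]
Compare 20 vs 17: take 17 from right. Merged: [3, 3, 12, 15, 17]
Compare 20 vs 19: take 19 from right. Merged: [3, 3, 12, 15, 17, 19]
Compare 20 vs 23: take 20 from left. Merged: [3, 3, 12, 15, 17, 19, 20]
Append remaining from right: [23]. Merged: [3, 3, 12, 15, 17, 19, 20, 23]

Final merged array: [3, 3, 12, 15, 17, 19, 20, 23]
Total comparisons: 7

The merged array is [3, 3, 12, 15, 17, 19, 20, 23], requiring 7 comparisons. The merge step runs in O(n) time where n is the total number of elements.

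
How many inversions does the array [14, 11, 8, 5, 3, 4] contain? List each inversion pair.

Finding inversions in [14, 11, 8, 5, 3, 4]:

(0, 1): arr[0]=14 > arr[1]=11
(0, 2): arr[0]=14 > arr[2]=8
(0, 3): arr[0]=14 > arr[3]=5
(0, 4): arr[0]=14 > arr[4]=3
(0, 5): arr[0]=14 > arr[5]=4
(1, 2): arr[1]=11 > arr[2]=8
(1, 3): arr[1]=11 > arr[3]=5
(1, 4): arr[1]=11 > arr[4]=3
(1, 5): arr[1]=11 > arr[5]=4
(2, 3): arr[2]=8 > arr[3]=5
(2, 4): arr[2]=8 > arr[4]=3
(2, 5): arr[2]=8 > arr[5]=4
(3, 4): arr[3]=5 > arr[4]=3
(3, 5): arr[3]=5 > arr[5]=4

Total inversions: 14

The array has 14 inversion(s): (0,1), (0,2), (0,3), (0,4), (0,5), (1,2), (1,3), (1,4), (1,5), (2,3), (2,4), (2,5), (3,4), (3,5). Each pair (i,j) satisfies i < j and arr[i] > arr[j].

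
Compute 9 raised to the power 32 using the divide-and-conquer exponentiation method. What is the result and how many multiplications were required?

Computing 9^32 by squaring (build up from 9^1; each line after the first costs one multiplication):

9^1 = 9
9^2 = (9^1)^2 = 9^2 = 81
9^4 = (9^2)^2 = 81^2 = 6561
9^8 = (9^4)^2 = 6561^2 = 43046721
9^16 = (9^8)^2 = 43046721^2 = 1853020188851841
9^32 = (9^16)^2 = 1853020188851841^2 = 3433683820292512484657849089281

Result: 3433683820292512484657849089281
Multiplications needed: 5 (5 lines after 9^1)

9^32 = 3433683820292512484657849089281. Using exponentiation by squaring, this requires 5 multiplications. The key idea: if the exponent is even, square the half-power; if odd, multiply by the base once.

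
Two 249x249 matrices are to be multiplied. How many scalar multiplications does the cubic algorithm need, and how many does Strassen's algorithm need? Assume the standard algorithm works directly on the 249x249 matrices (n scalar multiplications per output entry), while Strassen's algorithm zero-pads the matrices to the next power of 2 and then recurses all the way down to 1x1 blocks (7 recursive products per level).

Matrix multiplication for 249x249 matrices:

Strassen's algorithm requires power-of-2 dimensions. Pad 249x249 to 256x256 (next power of 2).

Standard algorithm: 249^3 = 15438249 multiplications
Strassen's algorithm: 7^(log2(256)) = 7^8 = 5764801 multiplications
Savings: 15438249 - 5764801 = 9673448 multiplications

Standard: 15438249 multiplications (249^3). Strassen: 5764801 multiplications (7^8, after padding to 256x256). Strassen reduces 8 recursive multiplications to 7 at each level.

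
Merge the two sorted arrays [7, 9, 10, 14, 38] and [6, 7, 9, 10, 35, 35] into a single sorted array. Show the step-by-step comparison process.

Merging process:

Compare 7 vs 6: take 6 from right. Merged: [6]
Compare 7 vs 7: take 7 from left. Merged: [6, 7]
Compare 9 vs 7: take 7 from right. Merged: [6, 7, 7]
Compare 9 vs 9: take 9 from left. Merged: [6, 7, 7, 9]
Compare 10 vs 9: take 9 from right. Merged: [6, 7, 7, 9, 9]
Compare 10 vs 10: take 10 from left. Merged: [6, 7, 7, 9, 9, 10]
Compare 14 vs 10: take 10 from right. Merged: [6, 7, 7, 9, 9, 10, 10]
Compare 14 vs 35: take 14 from left. Merged: [6, 7, 7, 9, 9, 10, 10, 14]
Compare 38 vs 35: take 35 from right. Merged: [6, 7, 7, 9, 9, 10, 10, 14, 35]
Compare 38 vs 35: take 35 from right. Merged: [6, 7, 7, 9, 9, 10, 10, 14, 35, 35]
Append remaining from left: [38]. Merged: [6, 7, 7, 9, 9, 10, 10, 14, 35, 35, 38]

Final merged array: [6, 7, 7, 9, 9, 10, 10, 14, 35, 35, 38]
Total comparisons: 10

The merged array is [6, 7, 7, 9, 9, 10, 10, 14, 35, 35, 38], requiring 10 comparisons. The merge step runs in O(n) time where n is the total number of elements.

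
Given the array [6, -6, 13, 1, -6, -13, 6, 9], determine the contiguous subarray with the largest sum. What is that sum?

Using Kadane's algorithm on [6, -6, 13, 1, -6, -13, 6, 9]:

Scanning through the array:
Position 1 (value -6): max_ending_here = 0, max_so_far = 6
Position 2 (value 13): max_ending_here = 13, max_so_far = 13
Position 3 (value 1): max_ending_here = 14, max_so_far = 14
Position 4 (value -6): max_ending_here = 8, max_so_far = 14
Position 5 (value -13): max_ending_here = -5, max_so_far = 14
Position 6 (value 6): max_ending_here = 6, max_so_far = 14
Position 7 (value 9): max_ending_here = 15, max_so_far = 15

Maximum subarray: [6, 9]
Maximum sum: 15

The maximum subarray is [6, 9] with sum 15. This subarray runs from index 6 to index 7.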